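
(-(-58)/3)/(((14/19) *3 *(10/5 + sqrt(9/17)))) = 18734/3717 - 551 *sqrt(17)/1239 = 3.21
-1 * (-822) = 822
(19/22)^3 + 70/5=14.64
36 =36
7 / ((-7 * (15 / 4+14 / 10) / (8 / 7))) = -160 / 721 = -0.22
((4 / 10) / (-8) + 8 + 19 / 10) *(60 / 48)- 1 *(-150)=2597 / 16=162.31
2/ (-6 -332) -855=-144496/ 169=-855.01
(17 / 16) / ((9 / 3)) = 0.35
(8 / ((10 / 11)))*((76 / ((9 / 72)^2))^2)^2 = 24627875051208704 / 5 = 4925575010241740.80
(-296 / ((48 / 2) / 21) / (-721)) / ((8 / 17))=0.76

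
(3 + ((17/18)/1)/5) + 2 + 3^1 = 737/90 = 8.19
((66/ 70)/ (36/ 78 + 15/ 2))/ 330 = 13/ 36225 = 0.00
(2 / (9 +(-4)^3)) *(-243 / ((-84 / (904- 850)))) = -2187 / 385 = -5.68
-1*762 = -762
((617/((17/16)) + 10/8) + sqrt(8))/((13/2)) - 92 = -1091/442 + 4*sqrt(2)/13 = -2.03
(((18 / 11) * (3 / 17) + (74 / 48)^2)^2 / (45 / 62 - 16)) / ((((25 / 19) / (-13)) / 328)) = 25877961729930713 / 17167149331200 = 1507.41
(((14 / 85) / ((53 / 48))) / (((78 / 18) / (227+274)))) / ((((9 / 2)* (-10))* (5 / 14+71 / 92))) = -72272256 / 212883775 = -0.34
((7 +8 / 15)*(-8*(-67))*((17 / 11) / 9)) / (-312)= -128707 / 57915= -2.22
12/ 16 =3/ 4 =0.75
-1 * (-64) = 64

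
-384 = -384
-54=-54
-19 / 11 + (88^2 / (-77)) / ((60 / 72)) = -47129 / 385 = -122.41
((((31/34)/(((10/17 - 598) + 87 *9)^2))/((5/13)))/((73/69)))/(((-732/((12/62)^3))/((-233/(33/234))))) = 2494217934/2342812321592875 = 0.00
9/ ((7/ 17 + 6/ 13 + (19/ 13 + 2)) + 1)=221/ 131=1.69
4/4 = 1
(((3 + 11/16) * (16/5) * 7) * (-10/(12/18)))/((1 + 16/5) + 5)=-6195/46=-134.67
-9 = -9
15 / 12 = 5 / 4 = 1.25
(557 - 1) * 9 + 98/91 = 65066/13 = 5005.08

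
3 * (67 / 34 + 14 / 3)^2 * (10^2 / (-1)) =-11458225 / 867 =-13215.95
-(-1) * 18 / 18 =1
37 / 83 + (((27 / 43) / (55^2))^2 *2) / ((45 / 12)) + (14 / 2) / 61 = 240087794661222 / 428317284896875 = 0.56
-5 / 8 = -0.62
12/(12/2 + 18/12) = 8/5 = 1.60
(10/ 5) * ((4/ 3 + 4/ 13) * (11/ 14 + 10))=9664/ 273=35.40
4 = 4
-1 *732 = -732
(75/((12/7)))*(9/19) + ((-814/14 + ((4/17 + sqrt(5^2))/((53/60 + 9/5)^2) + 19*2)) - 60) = -1965593661/33489932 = -58.69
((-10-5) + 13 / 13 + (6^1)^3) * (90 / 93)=6060 / 31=195.48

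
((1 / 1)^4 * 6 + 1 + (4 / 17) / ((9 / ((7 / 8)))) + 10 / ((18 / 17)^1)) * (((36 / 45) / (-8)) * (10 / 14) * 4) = -5039 / 1071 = -4.70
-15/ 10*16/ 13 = -24/ 13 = -1.85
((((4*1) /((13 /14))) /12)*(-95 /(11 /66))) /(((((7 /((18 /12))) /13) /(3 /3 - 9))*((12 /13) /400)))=1976000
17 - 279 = -262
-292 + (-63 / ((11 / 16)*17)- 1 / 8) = -297.52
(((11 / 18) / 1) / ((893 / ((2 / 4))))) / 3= 11 / 96444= 0.00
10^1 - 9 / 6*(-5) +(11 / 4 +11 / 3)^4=35515921 / 20736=1712.77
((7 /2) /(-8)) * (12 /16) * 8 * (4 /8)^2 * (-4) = 2.62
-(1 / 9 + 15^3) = -30376 / 9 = -3375.11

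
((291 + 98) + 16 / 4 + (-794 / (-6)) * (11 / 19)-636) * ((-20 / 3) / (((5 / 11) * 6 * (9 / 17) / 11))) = 39017176 / 4617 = 8450.76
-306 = -306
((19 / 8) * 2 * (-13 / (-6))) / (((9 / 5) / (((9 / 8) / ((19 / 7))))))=455 / 192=2.37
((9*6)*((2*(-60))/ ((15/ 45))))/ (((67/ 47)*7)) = -913680/ 469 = -1948.14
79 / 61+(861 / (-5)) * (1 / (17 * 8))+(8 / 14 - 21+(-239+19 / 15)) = -224854493 / 871080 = -258.13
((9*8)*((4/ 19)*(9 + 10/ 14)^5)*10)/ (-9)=-465258741760/ 319333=-1456970.44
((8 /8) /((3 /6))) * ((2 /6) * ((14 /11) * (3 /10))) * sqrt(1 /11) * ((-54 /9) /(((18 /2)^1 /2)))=-0.10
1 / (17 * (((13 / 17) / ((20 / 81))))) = 20 / 1053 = 0.02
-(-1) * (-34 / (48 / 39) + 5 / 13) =-2833 / 104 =-27.24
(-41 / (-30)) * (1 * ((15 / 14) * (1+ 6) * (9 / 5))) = 18.45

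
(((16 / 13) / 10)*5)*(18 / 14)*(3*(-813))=-175608 / 91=-1929.76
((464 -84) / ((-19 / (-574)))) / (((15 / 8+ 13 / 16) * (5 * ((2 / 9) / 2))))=330624 / 43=7688.93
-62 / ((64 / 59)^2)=-107911 / 2048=-52.69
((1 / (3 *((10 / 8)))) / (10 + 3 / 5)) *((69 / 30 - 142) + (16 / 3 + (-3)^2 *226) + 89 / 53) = 6046174 / 126405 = 47.83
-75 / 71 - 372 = -26487 / 71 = -373.06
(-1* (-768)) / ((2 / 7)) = 2688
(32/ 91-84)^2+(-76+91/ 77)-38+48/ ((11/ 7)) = 629873679/ 91091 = 6914.77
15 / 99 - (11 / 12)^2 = -1091 / 1584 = -0.69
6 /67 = 0.09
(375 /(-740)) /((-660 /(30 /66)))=25 /71632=0.00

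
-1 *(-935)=935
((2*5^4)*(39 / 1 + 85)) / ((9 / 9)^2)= 155000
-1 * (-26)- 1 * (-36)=62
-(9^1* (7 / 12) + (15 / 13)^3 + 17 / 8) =-156623 / 17576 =-8.91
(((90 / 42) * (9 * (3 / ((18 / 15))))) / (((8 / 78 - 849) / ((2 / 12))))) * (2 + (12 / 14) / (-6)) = -0.02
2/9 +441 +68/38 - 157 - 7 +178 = 78149/171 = 457.01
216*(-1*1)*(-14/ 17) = 3024/ 17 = 177.88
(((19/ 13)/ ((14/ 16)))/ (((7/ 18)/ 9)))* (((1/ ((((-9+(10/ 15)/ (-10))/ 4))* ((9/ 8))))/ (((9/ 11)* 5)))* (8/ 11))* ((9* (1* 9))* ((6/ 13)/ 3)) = -4727808/ 140777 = -33.58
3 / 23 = 0.13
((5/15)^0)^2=1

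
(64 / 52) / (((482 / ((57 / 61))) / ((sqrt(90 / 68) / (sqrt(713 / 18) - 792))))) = -9751104 * sqrt(170) / 36680444797919 - 4104 * sqrt(60605) / 36680444797919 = -0.00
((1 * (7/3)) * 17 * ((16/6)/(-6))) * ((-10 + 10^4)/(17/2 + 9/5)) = -1761200/103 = -17099.03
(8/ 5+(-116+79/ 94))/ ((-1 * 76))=53373/ 35720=1.49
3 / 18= 1 / 6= 0.17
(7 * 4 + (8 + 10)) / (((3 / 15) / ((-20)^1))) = -4600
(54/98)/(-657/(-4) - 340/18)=972/256417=0.00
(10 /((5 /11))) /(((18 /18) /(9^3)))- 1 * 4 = 16034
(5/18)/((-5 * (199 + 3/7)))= -7/25128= -0.00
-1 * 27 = -27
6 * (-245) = -1470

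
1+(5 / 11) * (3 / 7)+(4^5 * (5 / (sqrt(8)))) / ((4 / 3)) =92 / 77+960 * sqrt(2) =1358.84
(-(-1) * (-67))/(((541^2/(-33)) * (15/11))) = 8107/1463405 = 0.01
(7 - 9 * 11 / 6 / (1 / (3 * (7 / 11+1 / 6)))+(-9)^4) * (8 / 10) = 26113 / 5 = 5222.60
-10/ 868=-5/ 434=-0.01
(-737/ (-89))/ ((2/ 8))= 2948/ 89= 33.12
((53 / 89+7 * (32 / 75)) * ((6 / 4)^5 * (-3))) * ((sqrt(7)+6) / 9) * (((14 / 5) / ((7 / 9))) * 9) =-2539.97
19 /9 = 2.11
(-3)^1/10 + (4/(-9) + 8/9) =13/90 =0.14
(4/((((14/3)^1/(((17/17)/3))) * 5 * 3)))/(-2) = -1/105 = -0.01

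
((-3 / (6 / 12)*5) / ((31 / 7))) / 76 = -105 / 1178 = -0.09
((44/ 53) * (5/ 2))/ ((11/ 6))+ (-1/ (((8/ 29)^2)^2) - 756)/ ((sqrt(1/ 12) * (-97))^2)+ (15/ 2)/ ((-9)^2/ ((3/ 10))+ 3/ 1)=-1155298453/ 46468717568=-0.02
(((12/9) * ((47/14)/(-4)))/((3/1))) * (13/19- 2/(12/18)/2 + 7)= -11045/4788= -2.31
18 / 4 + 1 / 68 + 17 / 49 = 16199 / 3332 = 4.86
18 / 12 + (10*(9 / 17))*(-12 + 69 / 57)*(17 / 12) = -1509 / 19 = -79.42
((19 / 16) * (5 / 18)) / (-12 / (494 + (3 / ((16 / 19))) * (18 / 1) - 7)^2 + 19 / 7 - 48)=-12927121865 / 1774730146464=-0.01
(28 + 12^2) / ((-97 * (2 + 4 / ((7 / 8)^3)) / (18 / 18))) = -29498 / 132599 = -0.22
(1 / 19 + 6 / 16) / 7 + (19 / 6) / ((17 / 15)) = 51645 / 18088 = 2.86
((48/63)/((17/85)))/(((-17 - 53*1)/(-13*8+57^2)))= -171.16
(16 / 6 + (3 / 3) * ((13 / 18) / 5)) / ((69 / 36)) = 1.47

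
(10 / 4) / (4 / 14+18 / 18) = 35 / 18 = 1.94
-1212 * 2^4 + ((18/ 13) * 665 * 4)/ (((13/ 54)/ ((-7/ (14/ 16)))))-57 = -23971041/ 169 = -141840.48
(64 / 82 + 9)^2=95.66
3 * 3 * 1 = 9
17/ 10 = 1.70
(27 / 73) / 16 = 27 / 1168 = 0.02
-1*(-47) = 47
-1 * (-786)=786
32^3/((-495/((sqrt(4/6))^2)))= -65536/1485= -44.13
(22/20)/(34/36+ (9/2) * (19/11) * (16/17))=18513/139015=0.13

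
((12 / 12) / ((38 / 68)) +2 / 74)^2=1630729 / 494209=3.30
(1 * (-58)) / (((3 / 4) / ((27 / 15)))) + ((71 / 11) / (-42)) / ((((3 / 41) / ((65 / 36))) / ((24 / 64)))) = -93553051 / 665280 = -140.62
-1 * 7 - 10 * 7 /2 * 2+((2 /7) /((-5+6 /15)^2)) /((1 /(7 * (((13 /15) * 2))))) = -121939 /1587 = -76.84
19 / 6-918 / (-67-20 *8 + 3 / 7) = 34345 / 4758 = 7.22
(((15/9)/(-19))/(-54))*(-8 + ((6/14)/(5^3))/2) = -13997/1077300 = -0.01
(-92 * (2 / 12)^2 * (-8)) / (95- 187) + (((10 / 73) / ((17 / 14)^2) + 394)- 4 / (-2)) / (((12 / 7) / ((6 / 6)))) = 43828759 / 189873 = 230.83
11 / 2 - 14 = -17 / 2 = -8.50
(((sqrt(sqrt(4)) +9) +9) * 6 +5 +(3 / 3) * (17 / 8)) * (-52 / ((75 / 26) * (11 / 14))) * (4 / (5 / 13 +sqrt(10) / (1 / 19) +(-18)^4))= -4685961737912 / 46559659353975 -244219504256 * sqrt(2) / 46559659353975 +972444928 * sqrt(5) / 512156252893725 +9329393528 * sqrt(10) / 512156252893725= -0.11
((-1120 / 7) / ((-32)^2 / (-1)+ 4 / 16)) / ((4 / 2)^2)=32 / 819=0.04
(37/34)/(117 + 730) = 0.00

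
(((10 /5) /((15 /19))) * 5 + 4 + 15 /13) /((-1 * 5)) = -139 /39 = -3.56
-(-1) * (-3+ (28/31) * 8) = 131/31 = 4.23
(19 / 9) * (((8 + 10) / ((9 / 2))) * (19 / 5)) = 1444 / 45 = 32.09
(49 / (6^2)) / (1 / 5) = 245 / 36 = 6.81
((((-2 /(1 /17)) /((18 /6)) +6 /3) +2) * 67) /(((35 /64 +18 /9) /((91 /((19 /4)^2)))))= -137353216 /176529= -778.08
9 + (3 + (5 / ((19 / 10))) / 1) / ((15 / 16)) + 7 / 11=49042 / 3135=15.64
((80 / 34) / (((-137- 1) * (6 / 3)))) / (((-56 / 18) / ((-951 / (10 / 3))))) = -8559 / 10948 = -0.78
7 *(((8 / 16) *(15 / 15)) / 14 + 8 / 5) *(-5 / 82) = -229 / 328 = -0.70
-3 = -3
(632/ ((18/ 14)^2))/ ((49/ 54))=1264/ 3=421.33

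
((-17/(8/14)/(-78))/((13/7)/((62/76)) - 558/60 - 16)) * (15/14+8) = -2342515/15587832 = -0.15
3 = 3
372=372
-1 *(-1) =1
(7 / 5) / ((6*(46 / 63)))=147 / 460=0.32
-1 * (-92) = 92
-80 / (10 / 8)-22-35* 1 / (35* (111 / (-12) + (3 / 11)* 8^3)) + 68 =-103310 / 5737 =-18.01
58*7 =406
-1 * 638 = -638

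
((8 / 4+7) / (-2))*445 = -4005 / 2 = -2002.50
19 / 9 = 2.11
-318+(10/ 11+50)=-2938/ 11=-267.09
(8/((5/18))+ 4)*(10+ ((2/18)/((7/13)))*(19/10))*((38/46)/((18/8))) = 125.15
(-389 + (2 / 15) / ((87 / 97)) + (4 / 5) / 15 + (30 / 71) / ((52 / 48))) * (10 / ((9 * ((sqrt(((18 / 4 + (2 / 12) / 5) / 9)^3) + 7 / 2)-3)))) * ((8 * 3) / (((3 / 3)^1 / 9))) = -12278077785856800 / 32191252249 + 549734511564288 * sqrt(255) / 32191252249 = -108710.33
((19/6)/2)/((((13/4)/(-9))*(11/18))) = -1026/143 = -7.17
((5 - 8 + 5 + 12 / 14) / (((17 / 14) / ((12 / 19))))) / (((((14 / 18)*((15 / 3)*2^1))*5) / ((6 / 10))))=1296 / 56525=0.02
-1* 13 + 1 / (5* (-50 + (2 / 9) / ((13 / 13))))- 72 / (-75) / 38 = -2761879 / 212800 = -12.98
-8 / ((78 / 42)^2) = -392 / 169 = -2.32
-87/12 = -29/4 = -7.25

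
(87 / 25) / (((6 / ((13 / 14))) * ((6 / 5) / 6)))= 377 / 140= 2.69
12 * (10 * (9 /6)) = 180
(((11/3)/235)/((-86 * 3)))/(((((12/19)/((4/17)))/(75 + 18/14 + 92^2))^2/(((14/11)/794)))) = -0.98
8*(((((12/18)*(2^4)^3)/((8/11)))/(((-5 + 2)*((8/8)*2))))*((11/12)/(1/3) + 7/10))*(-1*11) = 2849792/15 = 189986.13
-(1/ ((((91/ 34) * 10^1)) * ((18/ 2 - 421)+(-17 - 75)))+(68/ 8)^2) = -16568353/ 229320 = -72.25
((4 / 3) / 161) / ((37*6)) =2 / 53613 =0.00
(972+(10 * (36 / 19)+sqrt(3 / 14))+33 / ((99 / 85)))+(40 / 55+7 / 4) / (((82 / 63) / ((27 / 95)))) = sqrt(42) / 14+1048662187 / 1028280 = 1020.28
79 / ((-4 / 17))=-1343 / 4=-335.75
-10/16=-5/8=-0.62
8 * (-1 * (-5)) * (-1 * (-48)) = 1920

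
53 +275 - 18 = 310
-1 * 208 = -208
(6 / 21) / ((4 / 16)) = 8 / 7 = 1.14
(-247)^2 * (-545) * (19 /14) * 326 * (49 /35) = -20594991157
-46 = -46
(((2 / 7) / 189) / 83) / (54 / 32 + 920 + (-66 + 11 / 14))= 32 / 1504775475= 0.00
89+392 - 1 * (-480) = 961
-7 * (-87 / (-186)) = -203 / 62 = -3.27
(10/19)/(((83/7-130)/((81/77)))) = -810/172843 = -0.00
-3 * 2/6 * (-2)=2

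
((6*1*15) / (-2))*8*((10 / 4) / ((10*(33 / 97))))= -2910 / 11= -264.55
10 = 10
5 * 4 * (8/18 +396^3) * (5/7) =55889222800/63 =887130520.63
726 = 726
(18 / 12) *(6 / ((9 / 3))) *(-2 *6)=-36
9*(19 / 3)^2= 361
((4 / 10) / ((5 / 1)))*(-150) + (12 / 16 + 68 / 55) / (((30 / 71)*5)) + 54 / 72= -340223 / 33000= -10.31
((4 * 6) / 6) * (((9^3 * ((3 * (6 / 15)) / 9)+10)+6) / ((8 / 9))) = 2547 / 5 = 509.40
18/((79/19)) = 342/79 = 4.33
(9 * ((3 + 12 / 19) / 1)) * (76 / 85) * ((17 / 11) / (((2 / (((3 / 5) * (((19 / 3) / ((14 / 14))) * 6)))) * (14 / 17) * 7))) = 1203498 / 13475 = 89.31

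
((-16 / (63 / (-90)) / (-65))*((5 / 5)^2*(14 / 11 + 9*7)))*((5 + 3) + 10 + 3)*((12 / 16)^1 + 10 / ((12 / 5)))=-333704 / 143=-2333.59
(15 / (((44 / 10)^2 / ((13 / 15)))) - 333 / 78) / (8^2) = -22637 / 402688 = -0.06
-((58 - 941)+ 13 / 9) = 7934 / 9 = 881.56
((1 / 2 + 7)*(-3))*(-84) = 1890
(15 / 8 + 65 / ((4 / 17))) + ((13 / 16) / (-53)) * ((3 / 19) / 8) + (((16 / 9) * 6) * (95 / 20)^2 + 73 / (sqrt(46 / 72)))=438 * sqrt(23) / 23 + 200610395 / 386688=610.12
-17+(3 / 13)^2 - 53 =-11821 / 169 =-69.95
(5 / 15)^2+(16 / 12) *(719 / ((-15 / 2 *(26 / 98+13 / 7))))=-11722 / 195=-60.11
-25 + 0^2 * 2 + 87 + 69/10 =689/10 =68.90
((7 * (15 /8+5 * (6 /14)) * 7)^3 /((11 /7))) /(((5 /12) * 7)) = 2344190625 /1408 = 1664908.11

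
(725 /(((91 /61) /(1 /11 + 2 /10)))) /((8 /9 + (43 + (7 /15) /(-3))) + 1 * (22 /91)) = 1061400 /330143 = 3.21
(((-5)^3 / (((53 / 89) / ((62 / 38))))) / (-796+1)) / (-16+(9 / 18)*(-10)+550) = 68975 / 84699777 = 0.00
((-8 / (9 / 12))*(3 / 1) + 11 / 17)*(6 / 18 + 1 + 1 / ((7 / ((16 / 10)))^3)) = -42.18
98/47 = 2.09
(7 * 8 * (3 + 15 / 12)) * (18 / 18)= 238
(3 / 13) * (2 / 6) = 1 / 13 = 0.08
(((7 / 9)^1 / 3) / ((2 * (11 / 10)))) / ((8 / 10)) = 175 / 1188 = 0.15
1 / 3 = 0.33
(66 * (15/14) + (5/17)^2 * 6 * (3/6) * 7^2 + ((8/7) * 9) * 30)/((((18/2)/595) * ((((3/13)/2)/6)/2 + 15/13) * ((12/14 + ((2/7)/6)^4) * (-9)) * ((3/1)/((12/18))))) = -50774427200/79130733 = -641.65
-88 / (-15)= 88 / 15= 5.87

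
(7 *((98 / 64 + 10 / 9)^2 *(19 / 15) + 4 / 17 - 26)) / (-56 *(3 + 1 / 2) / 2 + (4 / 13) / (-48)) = 32567625727 / 26947779840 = 1.21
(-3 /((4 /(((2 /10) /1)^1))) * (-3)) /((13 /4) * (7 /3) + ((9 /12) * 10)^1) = 27 /905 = 0.03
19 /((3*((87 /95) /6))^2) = 685900 /7569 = 90.62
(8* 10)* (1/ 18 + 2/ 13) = 1960/ 117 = 16.75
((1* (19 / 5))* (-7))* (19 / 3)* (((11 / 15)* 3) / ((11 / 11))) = -27797 / 75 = -370.63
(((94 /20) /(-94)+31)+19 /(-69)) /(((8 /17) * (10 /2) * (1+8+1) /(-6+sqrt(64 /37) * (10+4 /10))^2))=1614123361 /5550000 - 18710302 * sqrt(37) /531875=76.85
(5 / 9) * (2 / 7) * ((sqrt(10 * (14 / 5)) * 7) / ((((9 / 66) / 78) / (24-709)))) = -7836400 * sqrt(7) / 9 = -2303685.06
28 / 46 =14 / 23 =0.61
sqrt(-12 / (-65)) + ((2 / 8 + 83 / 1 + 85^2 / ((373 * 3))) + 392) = 2 * sqrt(195) / 65 + 2156119 / 4476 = 482.14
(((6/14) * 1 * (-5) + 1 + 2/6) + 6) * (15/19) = 545/133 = 4.10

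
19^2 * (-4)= -1444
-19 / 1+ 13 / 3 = -14.67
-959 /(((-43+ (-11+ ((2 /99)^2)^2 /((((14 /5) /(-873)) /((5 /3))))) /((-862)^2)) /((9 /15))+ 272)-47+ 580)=-479150512740625572 /366399406521533405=-1.31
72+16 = 88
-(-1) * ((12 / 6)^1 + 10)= 12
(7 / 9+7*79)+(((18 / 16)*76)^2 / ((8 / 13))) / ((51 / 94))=54954401 / 2448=22448.69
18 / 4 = 4.50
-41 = -41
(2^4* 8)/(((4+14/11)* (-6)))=-352/87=-4.05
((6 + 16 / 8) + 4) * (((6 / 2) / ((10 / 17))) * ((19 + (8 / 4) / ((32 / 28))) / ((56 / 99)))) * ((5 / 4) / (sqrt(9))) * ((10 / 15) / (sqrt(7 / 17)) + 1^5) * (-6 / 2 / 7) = -419067 * sqrt(119) / 10976- 1257201 / 3136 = -817.39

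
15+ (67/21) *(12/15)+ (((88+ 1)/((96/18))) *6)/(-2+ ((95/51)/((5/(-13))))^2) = 1041575513/46877880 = 22.22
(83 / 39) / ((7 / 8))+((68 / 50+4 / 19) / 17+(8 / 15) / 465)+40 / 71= 44966061398 / 14556148425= 3.09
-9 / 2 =-4.50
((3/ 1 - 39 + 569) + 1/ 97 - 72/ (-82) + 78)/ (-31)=-2433480/ 123287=-19.74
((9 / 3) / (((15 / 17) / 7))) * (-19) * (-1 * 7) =15827 / 5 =3165.40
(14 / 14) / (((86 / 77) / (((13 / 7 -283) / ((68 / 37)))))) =-100122 / 731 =-136.97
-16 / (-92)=4 / 23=0.17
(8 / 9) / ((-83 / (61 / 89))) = -488 / 66483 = -0.01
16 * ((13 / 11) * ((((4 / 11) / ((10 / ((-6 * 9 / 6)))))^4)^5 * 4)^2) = 540858328621420475865859120330468606429108197107171328 / 45279358459987221964618849268287351617276826800662092864513397216796875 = 0.00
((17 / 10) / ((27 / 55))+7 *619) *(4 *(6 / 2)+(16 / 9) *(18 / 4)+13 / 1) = 2575859 / 18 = 143103.28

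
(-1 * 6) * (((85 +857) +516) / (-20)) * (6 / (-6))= -2187 / 5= -437.40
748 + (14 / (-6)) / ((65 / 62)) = 145426 / 195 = 745.77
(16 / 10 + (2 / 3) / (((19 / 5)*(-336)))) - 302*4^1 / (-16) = 3691523 / 47880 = 77.10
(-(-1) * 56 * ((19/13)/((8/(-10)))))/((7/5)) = -950/13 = -73.08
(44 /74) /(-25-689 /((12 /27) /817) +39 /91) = -616 /1312175659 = -0.00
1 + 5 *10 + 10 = 61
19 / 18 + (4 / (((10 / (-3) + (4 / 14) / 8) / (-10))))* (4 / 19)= 341917 / 94734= 3.61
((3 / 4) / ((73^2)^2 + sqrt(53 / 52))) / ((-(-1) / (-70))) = -0.00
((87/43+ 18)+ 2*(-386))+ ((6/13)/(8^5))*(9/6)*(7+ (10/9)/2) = -3443547429/4579328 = -751.98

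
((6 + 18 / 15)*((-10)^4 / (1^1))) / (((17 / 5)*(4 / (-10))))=-900000 / 17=-52941.18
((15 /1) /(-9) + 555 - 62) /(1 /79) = 116446 /3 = 38815.33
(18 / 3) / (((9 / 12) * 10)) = 4 / 5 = 0.80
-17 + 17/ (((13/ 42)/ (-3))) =-2363/ 13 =-181.77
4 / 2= 2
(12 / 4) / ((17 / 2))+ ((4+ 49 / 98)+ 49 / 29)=6451 / 986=6.54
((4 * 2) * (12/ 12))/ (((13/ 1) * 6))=4/ 39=0.10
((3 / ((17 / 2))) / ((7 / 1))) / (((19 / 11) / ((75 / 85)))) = 990 / 38437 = 0.03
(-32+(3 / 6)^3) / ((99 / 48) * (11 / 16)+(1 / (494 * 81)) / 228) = -9305655840 / 413964869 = -22.48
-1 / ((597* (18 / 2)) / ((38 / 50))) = -0.00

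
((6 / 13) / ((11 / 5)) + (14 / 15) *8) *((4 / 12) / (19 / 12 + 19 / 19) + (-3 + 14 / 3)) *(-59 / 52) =-81119749 / 5186610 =-15.64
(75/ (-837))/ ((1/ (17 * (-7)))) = 2975/ 279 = 10.66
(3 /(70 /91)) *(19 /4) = 741 /40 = 18.52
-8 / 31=-0.26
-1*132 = -132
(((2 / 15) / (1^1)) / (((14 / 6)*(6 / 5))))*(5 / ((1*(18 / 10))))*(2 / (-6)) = -25 / 567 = -0.04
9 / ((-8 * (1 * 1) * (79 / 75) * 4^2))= -675 / 10112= -0.07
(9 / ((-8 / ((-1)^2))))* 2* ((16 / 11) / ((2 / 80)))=-1440 / 11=-130.91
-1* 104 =-104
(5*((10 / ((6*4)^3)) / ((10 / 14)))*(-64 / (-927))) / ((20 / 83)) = 0.00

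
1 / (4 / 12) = 3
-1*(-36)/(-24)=-1.50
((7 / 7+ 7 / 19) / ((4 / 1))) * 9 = 117 / 38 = 3.08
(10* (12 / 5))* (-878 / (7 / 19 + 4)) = -400368 / 83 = -4823.71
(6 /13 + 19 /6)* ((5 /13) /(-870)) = -283 /176436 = -0.00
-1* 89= -89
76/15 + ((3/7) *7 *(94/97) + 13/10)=26987/2910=9.27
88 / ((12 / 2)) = 44 / 3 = 14.67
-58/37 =-1.57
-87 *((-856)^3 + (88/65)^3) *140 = 419603059546718208/54925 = 7639564124655.77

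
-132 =-132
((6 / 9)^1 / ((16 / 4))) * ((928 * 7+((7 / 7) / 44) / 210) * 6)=60023041 / 9240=6496.00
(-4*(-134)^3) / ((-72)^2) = 300763 / 162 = 1856.56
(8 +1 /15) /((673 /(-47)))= -5687 /10095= -0.56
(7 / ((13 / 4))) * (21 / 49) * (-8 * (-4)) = 384 / 13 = 29.54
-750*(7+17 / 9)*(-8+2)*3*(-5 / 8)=-75000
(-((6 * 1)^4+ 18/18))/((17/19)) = -24643/17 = -1449.59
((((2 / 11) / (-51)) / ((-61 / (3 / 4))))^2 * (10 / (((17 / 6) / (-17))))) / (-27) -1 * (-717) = 839662095002 / 1171076841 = 717.00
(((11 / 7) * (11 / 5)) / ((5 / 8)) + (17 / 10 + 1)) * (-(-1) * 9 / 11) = 25929 / 3850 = 6.73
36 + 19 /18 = 667 /18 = 37.06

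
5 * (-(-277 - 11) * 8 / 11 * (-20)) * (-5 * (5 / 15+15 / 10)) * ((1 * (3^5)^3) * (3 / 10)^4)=111577100832 / 5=22315420166.40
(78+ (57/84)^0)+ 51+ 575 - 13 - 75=617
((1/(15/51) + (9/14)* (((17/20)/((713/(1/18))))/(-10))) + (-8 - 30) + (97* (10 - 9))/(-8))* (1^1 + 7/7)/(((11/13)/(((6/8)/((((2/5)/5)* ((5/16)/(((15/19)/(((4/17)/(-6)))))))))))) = 66700.50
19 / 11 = 1.73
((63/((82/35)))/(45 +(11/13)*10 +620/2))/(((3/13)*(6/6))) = 1183/3690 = 0.32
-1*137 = -137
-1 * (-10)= 10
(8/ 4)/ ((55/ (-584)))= -1168/ 55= -21.24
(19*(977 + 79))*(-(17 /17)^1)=-20064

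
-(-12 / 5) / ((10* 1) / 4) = 24 / 25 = 0.96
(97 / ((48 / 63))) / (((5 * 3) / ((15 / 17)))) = 2037 / 272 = 7.49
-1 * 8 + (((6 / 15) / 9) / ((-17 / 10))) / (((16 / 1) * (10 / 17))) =-2881 / 360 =-8.00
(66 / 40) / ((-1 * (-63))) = 11 / 420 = 0.03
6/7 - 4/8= 5/14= 0.36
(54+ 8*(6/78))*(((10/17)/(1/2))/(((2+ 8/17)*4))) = 1775/273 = 6.50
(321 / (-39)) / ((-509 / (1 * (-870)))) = -93090 / 6617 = -14.07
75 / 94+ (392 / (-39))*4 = -144467 / 3666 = -39.41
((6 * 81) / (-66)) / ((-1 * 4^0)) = 81 / 11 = 7.36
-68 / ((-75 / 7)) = 476 / 75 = 6.35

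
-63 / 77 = -9 / 11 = -0.82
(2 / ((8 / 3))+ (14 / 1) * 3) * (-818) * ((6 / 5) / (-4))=209817 / 20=10490.85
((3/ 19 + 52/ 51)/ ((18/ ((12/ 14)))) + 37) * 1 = 107722/ 2907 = 37.06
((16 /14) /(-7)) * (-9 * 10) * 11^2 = 87120 /49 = 1777.96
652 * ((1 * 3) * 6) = 11736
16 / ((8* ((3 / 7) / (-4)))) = -56 / 3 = -18.67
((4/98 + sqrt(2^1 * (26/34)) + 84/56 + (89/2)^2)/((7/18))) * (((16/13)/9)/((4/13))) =8 * sqrt(442)/119 + 776862/343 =2266.32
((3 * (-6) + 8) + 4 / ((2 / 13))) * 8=128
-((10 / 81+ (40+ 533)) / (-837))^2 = -2155094929 / 4596433209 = -0.47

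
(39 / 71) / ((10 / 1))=39 / 710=0.05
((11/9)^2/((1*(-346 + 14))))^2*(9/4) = 14641/321413184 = 0.00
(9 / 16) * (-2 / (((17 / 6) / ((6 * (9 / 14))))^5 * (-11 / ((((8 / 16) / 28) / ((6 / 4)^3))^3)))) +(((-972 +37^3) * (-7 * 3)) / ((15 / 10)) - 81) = -695615.00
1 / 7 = 0.14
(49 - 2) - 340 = -293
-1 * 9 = -9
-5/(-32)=5/32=0.16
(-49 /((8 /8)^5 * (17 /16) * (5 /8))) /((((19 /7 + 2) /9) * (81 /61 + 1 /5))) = -4017216 /43571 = -92.20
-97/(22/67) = -6499/22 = -295.41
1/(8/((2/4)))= 1/16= 0.06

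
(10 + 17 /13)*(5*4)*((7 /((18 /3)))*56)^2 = 37647680 /39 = 965325.13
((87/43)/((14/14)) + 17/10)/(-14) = -1601/6020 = -0.27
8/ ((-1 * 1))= -8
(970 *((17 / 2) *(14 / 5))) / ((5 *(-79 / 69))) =-1592934 / 395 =-4032.74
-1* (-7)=7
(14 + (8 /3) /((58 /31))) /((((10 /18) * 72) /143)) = 55.15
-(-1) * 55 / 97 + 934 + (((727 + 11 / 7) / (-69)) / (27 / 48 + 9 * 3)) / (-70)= 45055439411 / 48209679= 934.57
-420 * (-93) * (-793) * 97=-3004534260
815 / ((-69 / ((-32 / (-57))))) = -26080 / 3933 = -6.63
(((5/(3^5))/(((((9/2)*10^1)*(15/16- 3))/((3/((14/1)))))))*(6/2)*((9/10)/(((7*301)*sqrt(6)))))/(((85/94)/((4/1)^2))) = -3008*sqrt(6)/16755232725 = -0.00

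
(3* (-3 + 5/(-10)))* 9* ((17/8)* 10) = -16065/8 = -2008.12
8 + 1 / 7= 57 / 7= 8.14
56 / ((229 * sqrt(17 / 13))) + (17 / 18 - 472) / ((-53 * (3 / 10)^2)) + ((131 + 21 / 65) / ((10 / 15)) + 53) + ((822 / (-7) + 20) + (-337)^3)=-74758251638936 / 1953315 + 56 * sqrt(221) / 3893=-38272501.48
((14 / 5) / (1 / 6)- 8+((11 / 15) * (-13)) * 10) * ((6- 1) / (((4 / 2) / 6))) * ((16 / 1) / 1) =-20768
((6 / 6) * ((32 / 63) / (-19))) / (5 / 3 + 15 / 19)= -8 / 735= -0.01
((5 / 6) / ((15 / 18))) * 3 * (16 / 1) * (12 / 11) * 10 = 5760 / 11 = 523.64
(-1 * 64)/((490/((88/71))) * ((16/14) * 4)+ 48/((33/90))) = -88/2665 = -0.03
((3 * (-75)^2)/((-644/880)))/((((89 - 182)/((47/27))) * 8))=1615625/29946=53.95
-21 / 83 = -0.25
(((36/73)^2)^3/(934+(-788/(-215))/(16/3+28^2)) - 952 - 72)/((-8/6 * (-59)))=-13816803339853974650112/1061447147540790846661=-13.02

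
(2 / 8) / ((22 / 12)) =3 / 22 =0.14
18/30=3/5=0.60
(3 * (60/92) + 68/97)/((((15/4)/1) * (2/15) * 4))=5929/4462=1.33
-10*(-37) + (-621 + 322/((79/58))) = -1153/79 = -14.59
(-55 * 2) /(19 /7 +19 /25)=-31.66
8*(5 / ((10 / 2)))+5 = 13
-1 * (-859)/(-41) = -20.95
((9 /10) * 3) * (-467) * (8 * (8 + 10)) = -907848 /5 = -181569.60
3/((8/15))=45/8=5.62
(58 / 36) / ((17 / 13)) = 377 / 306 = 1.23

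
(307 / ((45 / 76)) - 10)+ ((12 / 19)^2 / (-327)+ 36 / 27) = 902742598 / 1770705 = 509.82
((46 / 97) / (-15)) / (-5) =46 / 7275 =0.01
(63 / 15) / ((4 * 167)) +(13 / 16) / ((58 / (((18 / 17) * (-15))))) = -1424013 / 6586480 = -0.22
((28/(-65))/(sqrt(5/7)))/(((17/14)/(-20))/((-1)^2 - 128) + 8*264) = -199136*sqrt(35)/4881677905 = -0.00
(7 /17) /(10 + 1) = 7 /187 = 0.04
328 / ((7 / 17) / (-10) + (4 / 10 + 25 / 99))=5520240 / 10289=536.52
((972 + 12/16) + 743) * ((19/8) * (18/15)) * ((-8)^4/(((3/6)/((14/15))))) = 934685696/25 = 37387427.84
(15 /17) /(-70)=-3 /238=-0.01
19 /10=1.90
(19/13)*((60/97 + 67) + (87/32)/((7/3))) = 28396127/282464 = 100.53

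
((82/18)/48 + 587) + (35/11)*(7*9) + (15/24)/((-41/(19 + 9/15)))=153381623/194832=787.25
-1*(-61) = 61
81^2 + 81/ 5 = 32886/ 5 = 6577.20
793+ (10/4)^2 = 3197/4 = 799.25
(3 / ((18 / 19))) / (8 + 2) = 19 / 60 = 0.32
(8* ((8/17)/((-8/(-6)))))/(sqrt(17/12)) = 96* sqrt(51)/289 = 2.37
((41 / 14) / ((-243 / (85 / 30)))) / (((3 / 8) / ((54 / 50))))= -1394 / 14175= -0.10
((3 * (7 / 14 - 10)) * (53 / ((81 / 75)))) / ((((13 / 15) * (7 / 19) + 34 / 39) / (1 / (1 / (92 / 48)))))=-715095875 / 317736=-2250.60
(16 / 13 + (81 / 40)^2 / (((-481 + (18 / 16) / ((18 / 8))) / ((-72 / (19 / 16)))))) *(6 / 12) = 5187074 / 5934175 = 0.87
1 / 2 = 0.50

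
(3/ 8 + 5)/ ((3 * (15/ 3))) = 43/ 120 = 0.36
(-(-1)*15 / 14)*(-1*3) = -45 / 14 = -3.21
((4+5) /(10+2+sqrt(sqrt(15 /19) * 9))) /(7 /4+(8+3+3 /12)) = -48 * 15^(1 /4) * 19^(3 /4) /63037 - 3 * 15^(3 /4) * 19^(1 /4) /63037+12 * sqrt(285) /63037+3648 /63037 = 0.05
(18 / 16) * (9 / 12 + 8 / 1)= 315 / 32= 9.84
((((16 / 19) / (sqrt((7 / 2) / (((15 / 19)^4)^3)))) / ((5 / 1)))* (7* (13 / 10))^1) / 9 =5265000* sqrt(14) / 893871739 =0.02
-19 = -19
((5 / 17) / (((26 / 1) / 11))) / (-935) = -1 / 7514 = -0.00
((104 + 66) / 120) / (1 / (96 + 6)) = 289 / 2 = 144.50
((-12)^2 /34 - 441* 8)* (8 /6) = -79872 /17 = -4698.35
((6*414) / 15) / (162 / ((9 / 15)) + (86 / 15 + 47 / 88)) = 218592 / 364673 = 0.60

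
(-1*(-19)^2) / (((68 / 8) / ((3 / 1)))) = -2166 / 17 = -127.41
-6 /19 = -0.32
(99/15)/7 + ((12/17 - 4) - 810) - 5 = -486324/595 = -817.35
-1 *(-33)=33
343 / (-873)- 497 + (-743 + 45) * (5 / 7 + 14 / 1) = -65803030 / 6111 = -10767.96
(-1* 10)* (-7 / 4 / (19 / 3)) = 105 / 38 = 2.76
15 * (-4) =-60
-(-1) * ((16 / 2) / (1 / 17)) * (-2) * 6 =-1632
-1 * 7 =-7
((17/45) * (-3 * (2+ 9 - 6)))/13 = -17/39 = -0.44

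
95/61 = 1.56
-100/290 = -10/29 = -0.34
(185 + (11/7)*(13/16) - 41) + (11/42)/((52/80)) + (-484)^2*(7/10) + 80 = 3586234573/21840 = 164204.88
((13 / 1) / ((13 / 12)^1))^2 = 144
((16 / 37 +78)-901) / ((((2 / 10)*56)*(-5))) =30435 / 2072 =14.69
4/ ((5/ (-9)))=-36/ 5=-7.20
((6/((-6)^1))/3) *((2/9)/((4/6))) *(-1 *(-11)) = -11/9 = -1.22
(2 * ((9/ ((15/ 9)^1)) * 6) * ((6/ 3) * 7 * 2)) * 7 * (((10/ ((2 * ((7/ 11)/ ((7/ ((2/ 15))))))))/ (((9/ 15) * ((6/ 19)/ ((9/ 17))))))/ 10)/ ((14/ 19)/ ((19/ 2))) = 641693745/ 34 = 18873345.44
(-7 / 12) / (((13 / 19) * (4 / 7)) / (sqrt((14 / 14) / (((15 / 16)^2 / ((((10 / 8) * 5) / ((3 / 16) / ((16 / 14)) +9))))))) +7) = -110945408 / 1325992497 +48412 * sqrt(2346) / 441997499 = -0.08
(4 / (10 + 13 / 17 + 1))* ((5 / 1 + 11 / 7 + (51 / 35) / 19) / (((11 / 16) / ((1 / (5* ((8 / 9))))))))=676413 / 914375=0.74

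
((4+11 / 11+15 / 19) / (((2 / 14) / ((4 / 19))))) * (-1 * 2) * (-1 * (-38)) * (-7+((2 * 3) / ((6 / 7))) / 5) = 68992 / 19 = 3631.16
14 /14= 1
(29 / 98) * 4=1.18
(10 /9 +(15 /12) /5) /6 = 0.23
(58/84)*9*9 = 783/14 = 55.93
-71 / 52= -1.37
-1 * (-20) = 20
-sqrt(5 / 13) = -sqrt(65) / 13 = -0.62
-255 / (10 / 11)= -561 / 2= -280.50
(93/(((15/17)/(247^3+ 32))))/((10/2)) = 317659895.40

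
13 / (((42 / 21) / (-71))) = -923 / 2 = -461.50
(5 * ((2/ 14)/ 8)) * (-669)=-3345/ 56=-59.73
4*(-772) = -3088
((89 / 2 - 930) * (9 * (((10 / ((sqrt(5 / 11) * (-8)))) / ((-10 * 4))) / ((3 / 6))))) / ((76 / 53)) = -844767 * sqrt(55) / 12160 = -515.21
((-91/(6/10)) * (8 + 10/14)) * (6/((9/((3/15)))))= -1586/9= -176.22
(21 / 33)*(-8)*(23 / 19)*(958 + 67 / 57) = -70418824 / 11913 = -5911.09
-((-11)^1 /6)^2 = -121 /36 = -3.36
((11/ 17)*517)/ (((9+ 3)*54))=5687/ 11016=0.52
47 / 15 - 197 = -2908 / 15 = -193.87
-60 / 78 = -10 / 13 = -0.77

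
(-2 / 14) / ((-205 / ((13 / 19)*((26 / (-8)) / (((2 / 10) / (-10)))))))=845 / 10906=0.08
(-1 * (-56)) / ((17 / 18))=1008 / 17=59.29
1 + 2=3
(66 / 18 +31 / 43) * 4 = 2264 / 129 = 17.55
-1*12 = -12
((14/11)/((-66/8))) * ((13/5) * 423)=-102648/605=-169.67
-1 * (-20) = 20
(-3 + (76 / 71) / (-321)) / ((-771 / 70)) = 4791430 / 17571861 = 0.27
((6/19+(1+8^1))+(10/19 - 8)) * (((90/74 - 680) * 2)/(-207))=1758050/145521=12.08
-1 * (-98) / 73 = 98 / 73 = 1.34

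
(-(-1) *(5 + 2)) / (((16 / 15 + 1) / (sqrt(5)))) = 105 *sqrt(5) / 31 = 7.57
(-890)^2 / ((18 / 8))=3168400 / 9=352044.44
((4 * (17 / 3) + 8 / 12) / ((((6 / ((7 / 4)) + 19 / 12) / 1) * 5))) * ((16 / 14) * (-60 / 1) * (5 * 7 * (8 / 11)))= -7526400 / 4631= -1625.22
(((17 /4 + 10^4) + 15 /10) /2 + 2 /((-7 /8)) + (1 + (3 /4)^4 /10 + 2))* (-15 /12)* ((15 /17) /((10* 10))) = -268994661 /4874240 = -55.19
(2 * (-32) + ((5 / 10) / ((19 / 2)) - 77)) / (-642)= 1339 / 6099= 0.22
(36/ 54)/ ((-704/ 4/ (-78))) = 13/ 44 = 0.30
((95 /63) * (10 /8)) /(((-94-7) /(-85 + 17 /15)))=1.57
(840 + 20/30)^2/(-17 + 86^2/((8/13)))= 12720968/216027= 58.89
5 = 5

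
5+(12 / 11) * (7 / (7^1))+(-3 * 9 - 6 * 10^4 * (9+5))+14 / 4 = -840017.41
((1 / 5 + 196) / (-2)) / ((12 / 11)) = -3597 / 40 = -89.92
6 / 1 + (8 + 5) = 19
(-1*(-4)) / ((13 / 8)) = 32 / 13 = 2.46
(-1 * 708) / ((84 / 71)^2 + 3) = -160.92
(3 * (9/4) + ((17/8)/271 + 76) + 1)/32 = 181587/69376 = 2.62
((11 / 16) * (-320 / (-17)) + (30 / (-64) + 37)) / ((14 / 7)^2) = 26913 / 2176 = 12.37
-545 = -545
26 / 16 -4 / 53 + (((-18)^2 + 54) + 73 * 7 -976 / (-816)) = 19283107 / 21624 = 891.75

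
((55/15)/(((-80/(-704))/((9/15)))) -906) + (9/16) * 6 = -176653/200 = -883.26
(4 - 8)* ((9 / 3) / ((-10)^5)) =3 / 25000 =0.00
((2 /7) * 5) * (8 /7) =1.63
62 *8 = 496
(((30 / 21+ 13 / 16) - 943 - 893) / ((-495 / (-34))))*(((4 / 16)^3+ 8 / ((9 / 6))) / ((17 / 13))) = -249276521 / 483840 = -515.20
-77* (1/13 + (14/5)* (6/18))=-15169/195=-77.79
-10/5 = -2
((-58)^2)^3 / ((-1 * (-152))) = 4758586568 / 19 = 250451924.63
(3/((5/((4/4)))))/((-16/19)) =-0.71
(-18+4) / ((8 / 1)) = -7 / 4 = -1.75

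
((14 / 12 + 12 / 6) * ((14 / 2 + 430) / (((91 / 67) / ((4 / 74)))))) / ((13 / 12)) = 2225204 / 43771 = 50.84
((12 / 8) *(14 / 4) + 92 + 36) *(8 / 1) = 1066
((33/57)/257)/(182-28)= 1/68362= 0.00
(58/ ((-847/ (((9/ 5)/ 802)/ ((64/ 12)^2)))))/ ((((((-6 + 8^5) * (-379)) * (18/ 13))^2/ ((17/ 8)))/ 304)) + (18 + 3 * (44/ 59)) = 20.24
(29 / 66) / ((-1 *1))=-29 / 66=-0.44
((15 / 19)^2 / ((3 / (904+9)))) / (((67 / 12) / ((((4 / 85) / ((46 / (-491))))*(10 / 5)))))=-322763760 / 9457117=-34.13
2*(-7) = -14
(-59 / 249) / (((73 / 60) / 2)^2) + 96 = 42178272 / 442307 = 95.36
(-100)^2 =10000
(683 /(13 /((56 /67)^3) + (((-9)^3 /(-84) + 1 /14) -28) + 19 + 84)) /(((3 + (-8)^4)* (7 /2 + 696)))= 0.00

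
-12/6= -2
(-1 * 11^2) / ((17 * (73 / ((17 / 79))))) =-121 / 5767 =-0.02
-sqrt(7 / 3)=-sqrt(21) / 3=-1.53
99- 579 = -480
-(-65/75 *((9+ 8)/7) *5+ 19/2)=43/42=1.02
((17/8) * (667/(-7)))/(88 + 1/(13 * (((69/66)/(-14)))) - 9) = -3390361/1305528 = -2.60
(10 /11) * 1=10 /11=0.91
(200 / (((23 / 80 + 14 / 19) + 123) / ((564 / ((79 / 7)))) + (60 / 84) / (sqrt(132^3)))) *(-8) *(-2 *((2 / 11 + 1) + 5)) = 187983279525888000 / 23583588027169-6210355200000 *sqrt(33) / 23583588027169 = 7969.42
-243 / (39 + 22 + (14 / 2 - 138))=243 / 70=3.47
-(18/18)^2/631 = -1/631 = -0.00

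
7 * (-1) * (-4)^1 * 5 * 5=700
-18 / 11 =-1.64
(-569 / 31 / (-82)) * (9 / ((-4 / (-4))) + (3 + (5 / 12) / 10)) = 164441 / 61008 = 2.70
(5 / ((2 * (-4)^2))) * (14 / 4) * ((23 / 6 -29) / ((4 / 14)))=-36995 / 768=-48.17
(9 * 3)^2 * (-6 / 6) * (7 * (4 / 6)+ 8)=-9234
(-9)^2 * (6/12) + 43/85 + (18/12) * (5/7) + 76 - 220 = -60644/595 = -101.92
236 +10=246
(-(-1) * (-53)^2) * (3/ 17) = 8427/ 17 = 495.71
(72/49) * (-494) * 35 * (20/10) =-355680/7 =-50811.43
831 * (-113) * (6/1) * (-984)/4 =138600828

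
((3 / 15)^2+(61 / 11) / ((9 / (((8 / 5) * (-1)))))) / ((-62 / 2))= 2341 / 76725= 0.03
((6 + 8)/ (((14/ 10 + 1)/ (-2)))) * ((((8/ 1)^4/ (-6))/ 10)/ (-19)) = -7168/ 171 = -41.92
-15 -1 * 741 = -756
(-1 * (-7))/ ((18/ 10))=35/ 9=3.89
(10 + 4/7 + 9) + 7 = 186/7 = 26.57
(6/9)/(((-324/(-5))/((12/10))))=1/81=0.01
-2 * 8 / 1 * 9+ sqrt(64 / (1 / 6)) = -144+ 8 * sqrt(6) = -124.40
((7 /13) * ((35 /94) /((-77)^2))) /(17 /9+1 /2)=45 /3179033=0.00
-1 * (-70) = 70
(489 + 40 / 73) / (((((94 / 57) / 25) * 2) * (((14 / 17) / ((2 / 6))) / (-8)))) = -12015.50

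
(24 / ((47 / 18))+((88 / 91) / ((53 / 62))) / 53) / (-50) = -11068384 / 60070465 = -0.18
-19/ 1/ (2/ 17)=-323/ 2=-161.50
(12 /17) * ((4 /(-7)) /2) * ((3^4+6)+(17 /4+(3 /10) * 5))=-318 /17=-18.71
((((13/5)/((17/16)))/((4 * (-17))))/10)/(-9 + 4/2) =26/50575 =0.00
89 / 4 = 22.25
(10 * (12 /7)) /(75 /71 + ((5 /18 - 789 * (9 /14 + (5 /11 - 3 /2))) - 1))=1686960 /31291481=0.05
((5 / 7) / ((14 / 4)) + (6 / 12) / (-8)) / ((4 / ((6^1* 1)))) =333 / 1568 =0.21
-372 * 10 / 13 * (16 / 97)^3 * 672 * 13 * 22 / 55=-4095737856 / 912673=-4487.63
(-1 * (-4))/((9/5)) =20/9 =2.22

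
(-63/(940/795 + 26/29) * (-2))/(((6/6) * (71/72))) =20915496/340303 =61.46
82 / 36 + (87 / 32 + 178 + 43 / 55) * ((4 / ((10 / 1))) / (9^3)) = 7625641 / 3207600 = 2.38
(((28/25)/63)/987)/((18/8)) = 16/1998675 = 0.00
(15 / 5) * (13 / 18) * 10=65 / 3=21.67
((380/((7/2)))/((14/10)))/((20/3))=570/49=11.63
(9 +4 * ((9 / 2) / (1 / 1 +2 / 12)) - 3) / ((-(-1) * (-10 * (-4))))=15 / 28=0.54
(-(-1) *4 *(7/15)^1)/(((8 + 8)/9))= 21/20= 1.05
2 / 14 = 1 / 7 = 0.14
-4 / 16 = -0.25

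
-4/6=-2/3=-0.67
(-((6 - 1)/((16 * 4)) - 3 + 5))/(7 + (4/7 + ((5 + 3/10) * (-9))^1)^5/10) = 34927046875/390761211112116499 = 0.00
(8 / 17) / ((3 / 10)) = 80 / 51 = 1.57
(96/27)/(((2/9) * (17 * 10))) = 8/85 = 0.09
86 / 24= 43 / 12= 3.58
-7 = -7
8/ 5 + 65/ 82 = 981/ 410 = 2.39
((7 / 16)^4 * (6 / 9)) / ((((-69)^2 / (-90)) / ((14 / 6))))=-84035 / 78004224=-0.00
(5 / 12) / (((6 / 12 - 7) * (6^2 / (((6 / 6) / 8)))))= -5 / 22464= -0.00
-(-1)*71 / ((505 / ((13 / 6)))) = 923 / 3030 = 0.30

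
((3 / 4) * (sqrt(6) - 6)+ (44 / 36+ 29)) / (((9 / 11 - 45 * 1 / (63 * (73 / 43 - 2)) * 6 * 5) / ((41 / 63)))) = 5863 * sqrt(6) / 861228+ 2714569 / 11626578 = 0.25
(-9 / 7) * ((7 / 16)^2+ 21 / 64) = -171 / 256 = -0.67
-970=-970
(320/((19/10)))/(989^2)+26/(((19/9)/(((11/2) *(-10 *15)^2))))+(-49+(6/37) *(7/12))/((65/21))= 136236733531827299/89390478190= 1524063.15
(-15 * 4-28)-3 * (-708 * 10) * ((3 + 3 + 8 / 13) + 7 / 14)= 1963556 / 13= 151042.77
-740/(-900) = 37/45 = 0.82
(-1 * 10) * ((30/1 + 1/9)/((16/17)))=-23035/72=-319.93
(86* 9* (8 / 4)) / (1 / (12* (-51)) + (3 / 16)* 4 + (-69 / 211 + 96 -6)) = 99948168 / 5838145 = 17.12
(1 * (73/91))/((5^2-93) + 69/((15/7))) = -365/16289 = -0.02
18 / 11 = 1.64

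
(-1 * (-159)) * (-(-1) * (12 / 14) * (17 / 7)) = 16218 / 49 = 330.98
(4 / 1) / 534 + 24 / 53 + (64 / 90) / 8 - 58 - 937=-211087097 / 212265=-994.45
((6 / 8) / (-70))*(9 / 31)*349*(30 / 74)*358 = -5060151 / 32116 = -157.56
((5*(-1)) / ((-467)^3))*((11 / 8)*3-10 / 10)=125 / 814780504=0.00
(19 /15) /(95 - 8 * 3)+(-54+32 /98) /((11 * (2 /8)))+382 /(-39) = -72870019 /2487485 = -29.29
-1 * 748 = -748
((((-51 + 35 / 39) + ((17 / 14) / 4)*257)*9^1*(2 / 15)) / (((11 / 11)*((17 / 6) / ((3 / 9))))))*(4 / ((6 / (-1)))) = -60967 / 23205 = -2.63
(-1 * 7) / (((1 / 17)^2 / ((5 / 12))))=-10115 / 12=-842.92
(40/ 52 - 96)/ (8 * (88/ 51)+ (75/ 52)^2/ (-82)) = -1076881728/ 155809637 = -6.91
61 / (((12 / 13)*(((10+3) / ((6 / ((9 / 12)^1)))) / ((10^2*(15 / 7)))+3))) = 793000 / 36091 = 21.97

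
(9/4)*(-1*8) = -18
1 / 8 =0.12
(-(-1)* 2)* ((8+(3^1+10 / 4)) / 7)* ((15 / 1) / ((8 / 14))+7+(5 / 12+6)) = 153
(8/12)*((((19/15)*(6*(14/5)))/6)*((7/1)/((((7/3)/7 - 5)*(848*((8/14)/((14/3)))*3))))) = -6517/572400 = -0.01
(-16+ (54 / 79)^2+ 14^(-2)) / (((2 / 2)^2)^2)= -18993999 / 1223236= -15.53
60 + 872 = 932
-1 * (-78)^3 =474552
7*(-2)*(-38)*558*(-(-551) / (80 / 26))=265797441 / 5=53159488.20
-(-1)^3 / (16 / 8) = 1 / 2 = 0.50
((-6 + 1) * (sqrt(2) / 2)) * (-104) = 260 * sqrt(2) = 367.70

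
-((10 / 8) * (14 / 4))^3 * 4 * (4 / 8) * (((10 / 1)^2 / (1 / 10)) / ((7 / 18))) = -6890625 / 16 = -430664.06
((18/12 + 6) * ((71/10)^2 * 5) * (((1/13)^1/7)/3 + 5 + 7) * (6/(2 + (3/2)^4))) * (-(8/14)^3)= -112273152/31213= -3597.00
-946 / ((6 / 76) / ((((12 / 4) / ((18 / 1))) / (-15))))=17974 / 135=133.14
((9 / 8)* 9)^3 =1037.97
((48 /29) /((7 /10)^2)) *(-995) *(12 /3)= -19104000 /1421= -13444.05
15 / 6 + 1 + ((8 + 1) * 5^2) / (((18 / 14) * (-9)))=-287 / 18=-15.94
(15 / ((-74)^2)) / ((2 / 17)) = 255 / 10952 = 0.02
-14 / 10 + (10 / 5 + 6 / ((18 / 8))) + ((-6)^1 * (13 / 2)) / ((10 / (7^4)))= -280819 / 30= -9360.63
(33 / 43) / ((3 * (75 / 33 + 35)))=121 / 17630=0.01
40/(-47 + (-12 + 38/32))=-128/185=-0.69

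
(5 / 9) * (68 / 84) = 85 / 189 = 0.45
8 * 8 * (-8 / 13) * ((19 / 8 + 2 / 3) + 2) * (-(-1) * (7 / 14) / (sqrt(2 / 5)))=-1936 * sqrt(10) / 39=-156.98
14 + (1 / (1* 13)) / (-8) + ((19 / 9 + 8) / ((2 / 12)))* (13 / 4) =65881 / 312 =211.16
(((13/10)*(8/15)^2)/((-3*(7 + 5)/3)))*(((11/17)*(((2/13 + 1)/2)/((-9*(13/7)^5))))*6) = 0.00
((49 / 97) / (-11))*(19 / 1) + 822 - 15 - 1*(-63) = 927359 / 1067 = 869.13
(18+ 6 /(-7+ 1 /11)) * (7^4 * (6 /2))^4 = 1752405661865630331 /38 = 46115938470148166.61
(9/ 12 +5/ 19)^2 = 1.03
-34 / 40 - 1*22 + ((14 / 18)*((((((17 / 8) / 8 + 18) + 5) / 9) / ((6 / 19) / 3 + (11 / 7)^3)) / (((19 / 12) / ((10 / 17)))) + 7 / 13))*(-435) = -23687362459 / 82662840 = -286.55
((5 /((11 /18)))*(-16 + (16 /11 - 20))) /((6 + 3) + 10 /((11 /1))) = -34200 /1199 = -28.52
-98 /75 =-1.31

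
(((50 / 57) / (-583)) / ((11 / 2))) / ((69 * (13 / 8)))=-800 / 327890277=-0.00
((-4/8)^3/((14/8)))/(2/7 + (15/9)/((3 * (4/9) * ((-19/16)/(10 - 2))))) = 19/2164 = 0.01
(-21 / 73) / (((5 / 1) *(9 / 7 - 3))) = 49 / 1460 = 0.03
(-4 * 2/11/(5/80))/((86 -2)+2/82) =-0.14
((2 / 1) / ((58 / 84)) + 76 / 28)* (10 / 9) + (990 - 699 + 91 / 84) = 2180105 / 7308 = 298.32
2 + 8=10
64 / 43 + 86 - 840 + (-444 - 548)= -75014 / 43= -1744.51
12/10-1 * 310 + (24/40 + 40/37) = -56817/185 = -307.12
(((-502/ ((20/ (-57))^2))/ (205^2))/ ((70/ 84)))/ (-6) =0.02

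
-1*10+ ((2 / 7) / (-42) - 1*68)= -11467 / 147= -78.01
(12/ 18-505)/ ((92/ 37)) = -55981/ 276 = -202.83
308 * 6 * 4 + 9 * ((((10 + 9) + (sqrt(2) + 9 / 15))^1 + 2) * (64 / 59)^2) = 36864 * sqrt(2) / 3481 + 132639072 / 17405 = 7635.72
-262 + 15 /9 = -781 /3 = -260.33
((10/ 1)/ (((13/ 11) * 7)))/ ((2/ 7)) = 55/ 13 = 4.23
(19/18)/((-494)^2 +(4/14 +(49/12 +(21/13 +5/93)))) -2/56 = -24780931687/693950130468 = -0.04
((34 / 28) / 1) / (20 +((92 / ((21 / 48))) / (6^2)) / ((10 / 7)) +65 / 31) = 23715 / 511406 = 0.05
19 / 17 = 1.12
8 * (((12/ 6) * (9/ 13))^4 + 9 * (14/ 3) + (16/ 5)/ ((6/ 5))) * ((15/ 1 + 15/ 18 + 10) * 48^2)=23018606.82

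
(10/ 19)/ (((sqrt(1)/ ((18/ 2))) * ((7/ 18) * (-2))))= -810/ 133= -6.09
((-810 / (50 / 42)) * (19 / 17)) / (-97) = 64638 / 8245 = 7.84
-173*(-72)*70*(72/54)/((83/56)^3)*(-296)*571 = -34507005772431360/571787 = -60349405936.88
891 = 891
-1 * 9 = -9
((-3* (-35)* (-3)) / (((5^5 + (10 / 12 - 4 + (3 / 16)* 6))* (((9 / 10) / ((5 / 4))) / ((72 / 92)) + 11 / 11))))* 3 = -23625 / 149902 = -0.16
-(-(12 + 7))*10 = 190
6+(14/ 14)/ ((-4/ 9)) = 15/ 4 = 3.75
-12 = -12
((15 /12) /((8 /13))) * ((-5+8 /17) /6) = -5005 /3264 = -1.53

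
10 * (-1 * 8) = -80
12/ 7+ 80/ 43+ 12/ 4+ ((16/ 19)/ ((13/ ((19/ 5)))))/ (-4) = 127431/ 19565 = 6.51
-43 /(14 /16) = -49.14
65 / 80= 0.81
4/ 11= 0.36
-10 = -10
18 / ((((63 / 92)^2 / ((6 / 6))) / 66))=372416 / 147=2533.44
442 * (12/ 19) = 5304/ 19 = 279.16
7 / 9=0.78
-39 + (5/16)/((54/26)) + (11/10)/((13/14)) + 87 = 1385329/28080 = 49.34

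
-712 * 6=-4272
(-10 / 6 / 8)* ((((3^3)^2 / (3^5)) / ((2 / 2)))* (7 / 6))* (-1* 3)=35 / 16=2.19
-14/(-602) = 1/43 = 0.02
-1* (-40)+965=1005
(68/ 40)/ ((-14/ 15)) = -51/ 28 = -1.82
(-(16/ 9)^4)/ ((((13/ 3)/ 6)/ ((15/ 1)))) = -655360/ 3159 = -207.46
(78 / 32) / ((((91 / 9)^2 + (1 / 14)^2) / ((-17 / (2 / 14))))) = -18420129 / 6492628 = -2.84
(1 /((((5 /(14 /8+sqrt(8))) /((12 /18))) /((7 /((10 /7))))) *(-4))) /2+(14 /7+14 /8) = 8657 /2400-49 *sqrt(2) /300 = 3.38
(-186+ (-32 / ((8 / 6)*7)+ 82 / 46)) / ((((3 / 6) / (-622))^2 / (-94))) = 4394745349024 / 161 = 27296554962.88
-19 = -19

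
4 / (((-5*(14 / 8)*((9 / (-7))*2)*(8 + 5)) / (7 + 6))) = 8 / 45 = 0.18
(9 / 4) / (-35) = -9 / 140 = -0.06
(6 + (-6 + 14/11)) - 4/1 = -30/11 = -2.73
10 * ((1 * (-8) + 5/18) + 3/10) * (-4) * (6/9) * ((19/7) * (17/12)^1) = 431528/567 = 761.07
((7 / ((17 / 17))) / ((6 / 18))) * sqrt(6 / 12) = 21 * sqrt(2) / 2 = 14.85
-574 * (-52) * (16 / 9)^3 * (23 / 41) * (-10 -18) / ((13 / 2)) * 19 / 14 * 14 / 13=-592306.58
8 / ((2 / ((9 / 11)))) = 36 / 11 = 3.27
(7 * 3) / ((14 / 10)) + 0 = 15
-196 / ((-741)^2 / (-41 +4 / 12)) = 23912 / 1647243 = 0.01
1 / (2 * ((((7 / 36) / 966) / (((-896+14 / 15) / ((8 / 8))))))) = -11116728 / 5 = -2223345.60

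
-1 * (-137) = 137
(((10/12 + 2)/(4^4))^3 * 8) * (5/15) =4913/1358954496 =0.00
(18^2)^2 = 104976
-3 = -3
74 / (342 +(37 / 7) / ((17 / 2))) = 4403 / 20386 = 0.22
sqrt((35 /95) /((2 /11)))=1.42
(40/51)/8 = 5/51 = 0.10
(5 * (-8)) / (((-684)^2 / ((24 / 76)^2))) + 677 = 794045843 / 1172889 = 677.00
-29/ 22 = -1.32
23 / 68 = 0.34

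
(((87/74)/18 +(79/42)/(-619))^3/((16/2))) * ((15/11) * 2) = 0.00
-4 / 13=-0.31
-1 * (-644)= 644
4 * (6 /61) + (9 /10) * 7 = 6.69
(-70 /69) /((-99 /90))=700 /759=0.92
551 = 551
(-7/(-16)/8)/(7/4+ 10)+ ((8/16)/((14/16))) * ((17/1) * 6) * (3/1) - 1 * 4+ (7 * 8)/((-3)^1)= 4806931/31584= 152.20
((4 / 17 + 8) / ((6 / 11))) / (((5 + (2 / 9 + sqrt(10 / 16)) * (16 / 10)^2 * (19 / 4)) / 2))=1.74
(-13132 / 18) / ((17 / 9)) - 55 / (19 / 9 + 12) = -842297 / 2159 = -390.13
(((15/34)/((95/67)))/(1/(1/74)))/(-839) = -201/40107556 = -0.00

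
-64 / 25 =-2.56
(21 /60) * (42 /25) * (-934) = -68649 /125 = -549.19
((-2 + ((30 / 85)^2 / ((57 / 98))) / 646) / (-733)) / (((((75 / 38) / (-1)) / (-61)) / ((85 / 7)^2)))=432684956 / 34803573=12.43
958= 958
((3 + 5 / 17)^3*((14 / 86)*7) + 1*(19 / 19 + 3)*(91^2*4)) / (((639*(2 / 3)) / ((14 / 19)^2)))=2743958609504 / 16244338287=168.92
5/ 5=1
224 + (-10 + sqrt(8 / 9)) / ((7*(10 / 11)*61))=11*sqrt(2) / 6405 + 95637 / 427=223.98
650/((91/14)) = 100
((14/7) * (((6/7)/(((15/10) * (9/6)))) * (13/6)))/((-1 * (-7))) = 104/441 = 0.24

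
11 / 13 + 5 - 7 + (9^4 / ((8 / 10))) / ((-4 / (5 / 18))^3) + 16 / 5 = -93241 / 133120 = -0.70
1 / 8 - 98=-783 / 8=-97.88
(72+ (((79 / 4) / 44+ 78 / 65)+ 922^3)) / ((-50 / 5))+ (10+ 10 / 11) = -78377741.26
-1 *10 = -10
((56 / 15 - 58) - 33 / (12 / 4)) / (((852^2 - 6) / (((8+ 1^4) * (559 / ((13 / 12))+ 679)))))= -233981 / 241966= -0.97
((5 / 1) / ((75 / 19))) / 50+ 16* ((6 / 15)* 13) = 83.23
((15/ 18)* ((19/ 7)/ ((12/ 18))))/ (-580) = -19/ 3248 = -0.01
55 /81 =0.68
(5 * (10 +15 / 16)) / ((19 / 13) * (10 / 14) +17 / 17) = 79625 / 2976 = 26.76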